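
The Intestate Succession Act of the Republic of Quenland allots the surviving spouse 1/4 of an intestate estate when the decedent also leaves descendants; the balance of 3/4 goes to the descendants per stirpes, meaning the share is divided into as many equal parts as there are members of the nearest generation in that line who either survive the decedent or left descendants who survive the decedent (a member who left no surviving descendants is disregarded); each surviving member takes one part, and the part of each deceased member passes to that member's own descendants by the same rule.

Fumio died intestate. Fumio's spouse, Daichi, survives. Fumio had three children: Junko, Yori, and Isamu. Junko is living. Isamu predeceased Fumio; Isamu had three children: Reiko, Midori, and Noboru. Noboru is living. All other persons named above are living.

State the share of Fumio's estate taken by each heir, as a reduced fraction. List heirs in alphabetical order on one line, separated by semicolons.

Daichi 1/4; Junko 1/4; Midori 1/12; Noboru 1/12; Reiko 1/12; Yori 1/4

Daichi, as surviving spouse, takes 1/4.
The remaining 3/4 passes to Fumio's descendants per stirpes.
The 3/4 is divided into 3 equal shares of 1/4 among Junko, Yori, Isamu.
Junko is living and takes 1/4.
Yori is living and takes 1/4.
Isamu predeceased; the 1/4 allotted to Isamu's branch passes to Isamu's issue by representation.
The 1/4 is divided into 3 equal shares of 1/12 among Reiko, Midori, Noboru.
Reiko is living and takes 1/12.
Midori is living and takes 1/12.
Noboru is living and takes 1/12.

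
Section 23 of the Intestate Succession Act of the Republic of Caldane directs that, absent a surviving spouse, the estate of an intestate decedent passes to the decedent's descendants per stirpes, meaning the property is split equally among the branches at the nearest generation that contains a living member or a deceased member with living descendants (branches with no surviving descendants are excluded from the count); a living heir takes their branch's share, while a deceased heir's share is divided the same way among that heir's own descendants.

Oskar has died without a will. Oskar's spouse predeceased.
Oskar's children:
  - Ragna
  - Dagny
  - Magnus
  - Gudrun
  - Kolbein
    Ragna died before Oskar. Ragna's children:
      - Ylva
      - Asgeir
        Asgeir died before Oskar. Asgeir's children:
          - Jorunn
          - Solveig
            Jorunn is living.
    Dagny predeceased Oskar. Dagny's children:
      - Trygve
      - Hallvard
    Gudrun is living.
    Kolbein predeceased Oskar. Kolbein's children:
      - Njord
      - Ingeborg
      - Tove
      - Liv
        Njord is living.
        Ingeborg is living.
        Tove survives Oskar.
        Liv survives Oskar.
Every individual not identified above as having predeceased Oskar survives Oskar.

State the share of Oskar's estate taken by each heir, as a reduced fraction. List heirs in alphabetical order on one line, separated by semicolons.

Gudrun 1/5; Hallvard 1/10; Ingeborg 1/20; Jorunn 1/20; Liv 1/20; Magnus 1/5; Njord 1/20; Solveig 1/20; Tove 1/20; Trygve 1/10; Ylva 1/10

There is no surviving spouse, so the entire estate passes to Oskar's descendants per stirpes.
The estate is divided into 5 equal shares of 1/5 among Ragna, Dagny, Magnus, Gudrun, Kolbein.
Ragna predeceased; the 1/5 allotted to Ragna's branch passes to Ragna's issue by representation.
The 1/5 is divided into 2 equal shares of 1/10 among Ylva, Asgeir.
Ylva is living and takes 1/10.
Asgeir predeceased; the 1/10 allotted to Asgeir's branch passes to Asgeir's issue by representation.
The 1/10 is divided into 2 equal shares of 1/20 among Jorunn, Solveig.
Jorunn is living and takes 1/20.
Solveig is living and takes 1/20.
Dagny predeceased; the 1/5 allotted to Dagny's branch passes to Dagny's issue by representation.
The 1/5 is divided into 2 equal shares of 1/10 among Trygve, Hallvard.
Trygve is living and takes 1/10.
Hallvard is living and takes 1/10.
Magnus is living and takes 1/5.
Gudrun is living and takes 1/5.
Kolbein predeceased; the 1/5 allotted to Kolbein's branch passes to Kolbein's issue by representation.
The 1/5 is divided into 4 equal shares of 1/20 among Njord, Ingeborg, Tove, Liv.
Njord is living and takes 1/20.
Ingeborg is living and takes 1/20.
Tove is living and takes 1/20.
Liv is living and takes 1/20.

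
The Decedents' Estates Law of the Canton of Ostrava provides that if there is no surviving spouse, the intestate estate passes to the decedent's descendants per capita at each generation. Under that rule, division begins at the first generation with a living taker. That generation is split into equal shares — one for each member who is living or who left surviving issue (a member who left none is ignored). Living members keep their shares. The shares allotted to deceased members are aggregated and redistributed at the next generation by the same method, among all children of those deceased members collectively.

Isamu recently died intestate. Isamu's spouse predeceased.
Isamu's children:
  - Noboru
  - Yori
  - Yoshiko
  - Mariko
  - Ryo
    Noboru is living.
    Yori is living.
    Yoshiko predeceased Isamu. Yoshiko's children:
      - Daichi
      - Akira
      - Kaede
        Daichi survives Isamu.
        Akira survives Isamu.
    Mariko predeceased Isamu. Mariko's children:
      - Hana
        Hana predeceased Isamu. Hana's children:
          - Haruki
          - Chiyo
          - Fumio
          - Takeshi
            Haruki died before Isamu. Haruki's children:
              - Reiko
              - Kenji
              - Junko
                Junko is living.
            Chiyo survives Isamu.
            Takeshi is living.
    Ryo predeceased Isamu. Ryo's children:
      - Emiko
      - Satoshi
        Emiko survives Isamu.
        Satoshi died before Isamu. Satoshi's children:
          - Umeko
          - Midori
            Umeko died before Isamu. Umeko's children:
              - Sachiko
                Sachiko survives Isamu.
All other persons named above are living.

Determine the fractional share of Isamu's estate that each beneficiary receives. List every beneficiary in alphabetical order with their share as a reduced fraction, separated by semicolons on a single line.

Akira 1/10; Chiyo 1/30; Daichi 1/10; Emiko 1/10; Fumio 1/30; Junko 1/60; Kaede 1/10; Kenji 1/60; Midori 1/30; Noboru 1/5; Reiko 1/60; Sachiko 1/60; Takeshi 1/30; Yori 1/5

There is no surviving spouse, so the entire estate passes to Isamu's descendants per capita at each generation.
At generation 1 (Noboru, Yori, Yoshiko, Mariko, Ryo) there are 5 shares of (1)/5 = 1/5 each.
Living: Noboru and Yori — each takes 1/5.
Deceased: Yoshiko, Mariko, and Ryo. Their combined 3/5 is pooled and carried to generation 2.
At generation 2 (Daichi, Akira, Kaede, Hana, Emiko, Satoshi) there are 6 shares of (3/5)/6 = 1/10 each.
Living: Daichi, Akira, Kaede, and Emiko — each takes 1/10.
Deceased: Hana and Satoshi. Their combined 1/5 is pooled and carried to generation 3.
At generation 3 (Haruki, Chiyo, Fumio, Takeshi, Umeko, Midori) there are 6 shares of (1/5)/6 = 1/30 each.
Living: Chiyo, Fumio, Takeshi, and Midori — each takes 1/30.
Deceased: Haruki and Umeko. Their combined 1/15 is pooled and carried to generation 4.
At generation 4 (Reiko, Kenji, Junko, Sachiko) there are 4 shares of (1/15)/4 = 1/60 each.
Living: Reiko, Kenji, Junko, and Sachiko — each takes 1/60.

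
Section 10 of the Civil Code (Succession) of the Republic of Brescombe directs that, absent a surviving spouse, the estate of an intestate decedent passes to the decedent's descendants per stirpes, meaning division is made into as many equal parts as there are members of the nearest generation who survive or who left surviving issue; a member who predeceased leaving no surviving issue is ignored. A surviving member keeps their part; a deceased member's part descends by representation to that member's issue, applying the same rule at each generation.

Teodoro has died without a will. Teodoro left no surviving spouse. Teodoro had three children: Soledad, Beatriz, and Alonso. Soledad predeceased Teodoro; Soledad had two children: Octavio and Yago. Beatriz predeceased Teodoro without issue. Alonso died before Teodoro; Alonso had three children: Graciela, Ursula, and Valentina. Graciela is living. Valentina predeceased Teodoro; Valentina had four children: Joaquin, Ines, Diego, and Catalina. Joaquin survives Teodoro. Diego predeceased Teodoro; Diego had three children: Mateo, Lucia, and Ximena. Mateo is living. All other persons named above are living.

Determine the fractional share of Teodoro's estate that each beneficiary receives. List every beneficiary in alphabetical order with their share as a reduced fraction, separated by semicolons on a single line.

Catalina 1/24; Graciela 1/6; Ines 1/24; Joaquin 1/24; Lucia 1/72; Mateo 1/72; Octavio 1/4; Ursula 1/6; Ximena 1/72; Yago 1/4

There is no surviving spouse, so the entire estate passes to Teodoro's descendants per stirpes.
Beatriz left no surviving issue, so that branch lapses and is disregarded.
The estate is divided into 2 equal shares of 1/2 among Soledad, Alonso.
Soledad predeceased; the 1/2 allotted to Soledad's branch passes to Soledad's issue by representation.
The 1/2 is divided into 2 equal shares of 1/4 among Octavio, Yago.
Octavio is living and takes 1/4.
Yago is living and takes 1/4.
Alonso predeceased; the 1/2 allotted to Alonso's branch passes to Alonso's issue by representation.
The 1/2 is divided into 3 equal shares of 1/6 among Graciela, Ursula, Valentina.
Graciela is living and takes 1/6.
Ursula is living and takes 1/6.
Valentina predeceased; the 1/6 allotted to Valentina's branch passes to Valentina's issue by representation.
The 1/6 is divided into 4 equal shares of 1/24 among Joaquin, Ines, Diego, Catalina.
Joaquin is living and takes 1/24.
Ines is living and takes 1/24.
Diego predeceased; the 1/24 allotted to Diego's branch passes to Diego's issue by representation.
The 1/24 is divided into 3 equal shares of 1/72 among Mateo, Lucia, Ximena.
Mateo is living and takes 1/72.
Lucia is living and takes 1/72.
Ximena is living and takes 1/72.
Catalina is living and takes 1/24.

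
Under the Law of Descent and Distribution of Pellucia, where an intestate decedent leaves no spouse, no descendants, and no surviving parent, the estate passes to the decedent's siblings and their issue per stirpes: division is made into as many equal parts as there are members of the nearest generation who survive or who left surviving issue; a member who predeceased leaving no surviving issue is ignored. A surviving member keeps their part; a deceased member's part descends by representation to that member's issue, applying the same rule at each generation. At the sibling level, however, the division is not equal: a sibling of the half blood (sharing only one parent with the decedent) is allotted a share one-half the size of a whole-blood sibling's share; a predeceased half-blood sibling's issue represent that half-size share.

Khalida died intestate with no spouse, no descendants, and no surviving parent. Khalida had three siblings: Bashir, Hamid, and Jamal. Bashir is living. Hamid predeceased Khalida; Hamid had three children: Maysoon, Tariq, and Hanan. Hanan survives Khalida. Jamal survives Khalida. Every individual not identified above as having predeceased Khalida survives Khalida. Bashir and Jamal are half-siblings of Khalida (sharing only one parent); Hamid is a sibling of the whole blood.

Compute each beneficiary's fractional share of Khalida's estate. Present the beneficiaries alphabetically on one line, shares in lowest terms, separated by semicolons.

No spouse, descendants, or parent survives, so the estate passes to Khalida's siblings per stirpes.
Half-blood siblings count for one-half the weight of whole-blood siblings at the initial division.
Dividing 1 in proportion to weights (total weight 2): Bashir (weight 1/2) → 1/4; Hamid (weight 1) → 1/2; Jamal (weight 1/2) → 1/4.
Bashir is living and takes 1/4.
Hamid predeceased; the 1/2 allotted to Hamid's branch passes to Hamid's issue by representation.
The 1/2 is divided into 3 equal shares of 1/6 among Maysoon, Tariq, Hanan.
Maysoon is living and takes 1/6.
Tariq is living and takes 1/6.
Hanan is living and takes 1/6.
Jamal is living and takes 1/4.

Bashir 1/4; Hanan 1/6; Jamal 1/4; Maysoon 1/6; Tariq 1/6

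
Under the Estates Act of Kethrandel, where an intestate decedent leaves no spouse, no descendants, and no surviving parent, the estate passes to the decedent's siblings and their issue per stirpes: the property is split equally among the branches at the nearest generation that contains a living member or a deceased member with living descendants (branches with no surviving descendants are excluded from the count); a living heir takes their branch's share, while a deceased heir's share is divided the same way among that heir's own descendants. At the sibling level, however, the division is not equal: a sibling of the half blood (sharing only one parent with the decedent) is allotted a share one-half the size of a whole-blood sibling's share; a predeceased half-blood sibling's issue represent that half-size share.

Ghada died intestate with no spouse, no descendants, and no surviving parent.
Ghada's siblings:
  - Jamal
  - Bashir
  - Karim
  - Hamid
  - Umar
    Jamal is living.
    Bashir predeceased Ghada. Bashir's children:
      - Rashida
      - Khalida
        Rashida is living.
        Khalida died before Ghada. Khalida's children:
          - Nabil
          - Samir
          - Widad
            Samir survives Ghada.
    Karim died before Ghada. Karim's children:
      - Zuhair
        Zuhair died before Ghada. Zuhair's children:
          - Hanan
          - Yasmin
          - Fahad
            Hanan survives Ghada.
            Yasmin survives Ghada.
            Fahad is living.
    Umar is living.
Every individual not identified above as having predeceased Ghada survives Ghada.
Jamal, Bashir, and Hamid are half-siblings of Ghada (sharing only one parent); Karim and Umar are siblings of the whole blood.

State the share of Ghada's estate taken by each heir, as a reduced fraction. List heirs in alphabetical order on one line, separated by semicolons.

No spouse, descendants, or parent survives, so the estate passes to Ghada's siblings per stirpes.
Half-blood siblings count for one-half the weight of whole-blood siblings at the initial division.
Dividing 1 in proportion to weights (total weight 7/2): Jamal (weight 1/2) → 1/7; Bashir (weight 1/2) → 1/7; Karim (weight 1) → 2/7; Hamid (weight 1/2) → 1/7; Umar (weight 1) → 2/7.
Jamal is living and takes 1/7.
Bashir predeceased; the 1/7 allotted to Bashir's branch passes to Bashir's issue by representation.
The 1/7 is divided into 2 equal shares of 1/14 among Rashida, Khalida.
Rashida is living and takes 1/14.
Khalida predeceased; the 1/14 allotted to Khalida's branch passes to Khalida's issue by representation.
The 1/14 is divided into 3 equal shares of 1/42 among Nabil, Samir, Widad.
Nabil is living and takes 1/42.
Samir is living and takes 1/42.
Widad is living and takes 1/42.
Karim predeceased; the 2/7 allotted to Karim's branch passes to Karim's issue by representation.
Zuhair's line is the sole branch at this level, so the full 2/7 passes to Zuhair's issue by representation.
The 2/7 is divided into 3 equal shares of 2/21 among Hanan, Yasmin, Fahad.
Hanan is living and takes 2/21.
Yasmin is living and takes 2/21.
Fahad is living and takes 2/21.
Hamid is living and takes 1/7.
Umar is living and takes 2/7.

Fahad 2/21; Hamid 1/7; Hanan 2/21; Jamal 1/7; Nabil 1/42; Rashida 1/14; Samir 1/42; Umar 2/7; Widad 1/42; Yasmin 2/21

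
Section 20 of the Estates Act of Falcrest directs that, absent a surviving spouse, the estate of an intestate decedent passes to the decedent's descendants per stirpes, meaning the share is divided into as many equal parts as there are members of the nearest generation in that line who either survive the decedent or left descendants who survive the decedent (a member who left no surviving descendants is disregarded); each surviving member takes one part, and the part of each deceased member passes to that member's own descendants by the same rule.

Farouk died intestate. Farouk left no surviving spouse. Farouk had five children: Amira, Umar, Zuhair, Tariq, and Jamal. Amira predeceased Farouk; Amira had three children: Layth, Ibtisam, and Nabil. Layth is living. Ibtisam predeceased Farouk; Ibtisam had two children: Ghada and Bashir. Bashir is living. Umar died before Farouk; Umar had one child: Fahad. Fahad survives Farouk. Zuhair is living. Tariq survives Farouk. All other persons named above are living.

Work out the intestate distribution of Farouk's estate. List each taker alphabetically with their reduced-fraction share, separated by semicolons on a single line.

There is no surviving spouse, so the entire estate passes to Farouk's descendants per stirpes.
The estate is divided into 5 equal shares of 1/5 among Amira, Umar, Zuhair, Tariq, Jamal.
Amira predeceased; the 1/5 allotted to Amira's branch passes to Amira's issue by representation.
The 1/5 is divided into 3 equal shares of 1/15 among Layth, Ibtisam, Nabil.
Layth is living and takes 1/15.
Ibtisam predeceased; the 1/15 allotted to Ibtisam's branch passes to Ibtisam's issue by representation.
The 1/15 is divided into 2 equal shares of 1/30 among Ghada, Bashir.
Ghada is living and takes 1/30.
Bashir is living and takes 1/30.
Nabil is living and takes 1/15.
Umar predeceased; the 1/5 allotted to Umar's branch passes to Umar's issue by representation.
Fahad is the sole taker at this level and receives the full 1/5.
Zuhair is living and takes 1/5.
Tariq is living and takes 1/5.
Jamal is living and takes 1/5.

Bashir 1/30; Fahad 1/5; Ghada 1/30; Jamal 1/5; Layth 1/15; Nabil 1/15; Tariq 1/5; Zuhair 1/5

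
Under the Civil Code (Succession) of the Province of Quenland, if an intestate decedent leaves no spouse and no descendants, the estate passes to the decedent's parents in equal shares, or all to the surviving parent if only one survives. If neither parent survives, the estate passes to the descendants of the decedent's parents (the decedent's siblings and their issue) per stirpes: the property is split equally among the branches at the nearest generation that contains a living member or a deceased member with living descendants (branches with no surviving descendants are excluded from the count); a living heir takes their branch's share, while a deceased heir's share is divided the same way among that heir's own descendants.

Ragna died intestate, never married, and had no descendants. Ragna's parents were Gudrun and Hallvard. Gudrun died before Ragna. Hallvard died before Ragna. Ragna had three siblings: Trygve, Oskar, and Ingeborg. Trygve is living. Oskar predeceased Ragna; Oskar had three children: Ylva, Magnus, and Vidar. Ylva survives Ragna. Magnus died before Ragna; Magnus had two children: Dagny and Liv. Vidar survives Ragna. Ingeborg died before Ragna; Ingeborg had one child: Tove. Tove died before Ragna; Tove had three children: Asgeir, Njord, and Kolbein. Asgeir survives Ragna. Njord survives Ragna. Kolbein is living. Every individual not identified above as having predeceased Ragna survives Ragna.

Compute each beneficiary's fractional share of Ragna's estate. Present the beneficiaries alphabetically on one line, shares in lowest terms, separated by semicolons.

Neither parent survives and there are no descendants, so the estate passes to Ragna's siblings and their issue per stirpes.
The estate is divided into 3 equal shares of 1/3 among Trygve, Oskar, Ingeborg.
Trygve is living and takes 1/3.
Oskar predeceased; the 1/3 allotted to Oskar's branch passes to Oskar's issue by representation.
The 1/3 is divided into 3 equal shares of 1/9 among Ylva, Magnus, Vidar.
Ylva is living and takes 1/9.
Magnus predeceased; the 1/9 allotted to Magnus's branch passes to Magnus's issue by representation.
The 1/9 is divided into 2 equal shares of 1/18 among Dagny, Liv.
Dagny is living and takes 1/18.
Liv is living and takes 1/18.
Vidar is living and takes 1/9.
Ingeborg predeceased; the 1/3 allotted to Ingeborg's branch passes to Ingeborg's issue by representation.
Tove's line is the sole branch at this level, so the full 1/3 passes to Tove's issue by representation.
The 1/3 is divided into 3 equal shares of 1/9 among Asgeir, Njord, Kolbein.
Asgeir is living and takes 1/9.
Njord is living and takes 1/9.
Kolbein is living and takes 1/9.

Asgeir 1/9; Dagny 1/18; Kolbein 1/9; Liv 1/18; Njord 1/9; Trygve 1/3; Vidar 1/9; Ylva 1/9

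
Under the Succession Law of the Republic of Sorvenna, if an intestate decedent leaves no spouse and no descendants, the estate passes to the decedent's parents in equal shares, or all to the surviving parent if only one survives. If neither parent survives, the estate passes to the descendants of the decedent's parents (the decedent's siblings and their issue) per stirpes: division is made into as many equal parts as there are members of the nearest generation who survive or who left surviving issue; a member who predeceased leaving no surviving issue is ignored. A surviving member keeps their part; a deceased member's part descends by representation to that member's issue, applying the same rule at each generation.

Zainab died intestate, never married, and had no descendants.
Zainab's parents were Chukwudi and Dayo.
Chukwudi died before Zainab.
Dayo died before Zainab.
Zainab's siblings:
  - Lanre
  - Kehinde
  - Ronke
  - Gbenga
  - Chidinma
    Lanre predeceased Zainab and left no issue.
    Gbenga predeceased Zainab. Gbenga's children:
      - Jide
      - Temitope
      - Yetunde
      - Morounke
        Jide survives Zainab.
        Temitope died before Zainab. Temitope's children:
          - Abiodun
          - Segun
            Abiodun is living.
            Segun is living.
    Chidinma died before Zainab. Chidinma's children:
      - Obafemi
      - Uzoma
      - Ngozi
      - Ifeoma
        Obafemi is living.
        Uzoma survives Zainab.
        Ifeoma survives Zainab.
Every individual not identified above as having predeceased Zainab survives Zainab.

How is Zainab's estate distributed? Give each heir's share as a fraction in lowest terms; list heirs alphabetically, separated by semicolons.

Neither parent survives and there are no descendants, so the estate passes to Zainab's siblings and their issue per stirpes.
Lanre left no surviving issue, so that branch lapses and is disregarded.
The estate is divided into 4 equal shares of 1/4 among Kehinde, Ronke, Gbenga, Chidinma.
Kehinde is living and takes 1/4.
Ronke is living and takes 1/4.
Gbenga predeceased; the 1/4 allotted to Gbenga's branch passes to Gbenga's issue by representation.
The 1/4 is divided into 4 equal shares of 1/16 among Jide, Temitope, Yetunde, Morounke.
Jide is living and takes 1/16.
Temitope predeceased; the 1/16 allotted to Temitope's branch passes to Temitope's issue by representation.
The 1/16 is divided into 2 equal shares of 1/32 among Abiodun, Segun.
Abiodun is living and takes 1/32.
Segun is living and takes 1/32.
Yetunde is living and takes 1/16.
Morounke is living and takes 1/16.
Chidinma predeceased; the 1/4 allotted to Chidinma's branch passes to Chidinma's issue by representation.
The 1/4 is divided into 4 equal shares of 1/16 among Obafemi, Uzoma, Ngozi, Ifeoma.
Obafemi is living and takes 1/16.
Uzoma is living and takes 1/16.
Ngozi is living and takes 1/16.
Ifeoma is living and takes 1/16.

Abiodun 1/32; Ifeoma 1/16; Jide 1/16; Kehinde 1/4; Morounke 1/16; Ngozi 1/16; Obafemi 1/16; Ronke 1/4; Segun 1/32; Uzoma 1/16; Yetunde 1/16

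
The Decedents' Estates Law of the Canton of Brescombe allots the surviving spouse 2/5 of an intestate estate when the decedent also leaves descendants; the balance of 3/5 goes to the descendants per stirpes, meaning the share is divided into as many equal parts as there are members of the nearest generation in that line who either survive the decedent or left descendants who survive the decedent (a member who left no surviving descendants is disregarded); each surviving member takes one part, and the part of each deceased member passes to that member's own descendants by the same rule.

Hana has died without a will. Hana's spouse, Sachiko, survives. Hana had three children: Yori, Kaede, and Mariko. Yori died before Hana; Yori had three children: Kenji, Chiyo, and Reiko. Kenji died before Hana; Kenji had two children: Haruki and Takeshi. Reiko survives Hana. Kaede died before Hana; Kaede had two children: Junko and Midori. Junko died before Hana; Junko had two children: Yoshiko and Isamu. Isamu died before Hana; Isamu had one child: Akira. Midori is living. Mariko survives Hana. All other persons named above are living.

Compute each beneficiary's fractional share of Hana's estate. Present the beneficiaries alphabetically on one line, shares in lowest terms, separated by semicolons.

Sachiko, as surviving spouse, takes 2/5.
The remaining 3/5 passes to Hana's descendants per stirpes.
The 3/5 is divided into 3 equal shares of 1/5 among Yori, Kaede, Mariko.
Yori predeceased; the 1/5 allotted to Yori's branch passes to Yori's issue by representation.
The 1/5 is divided into 3 equal shares of 1/15 among Kenji, Chiyo, Reiko.
Kenji predeceased; the 1/15 allotted to Kenji's branch passes to Kenji's issue by representation.
The 1/15 is divided into 2 equal shares of 1/30 among Haruki, Takeshi.
Haruki is living and takes 1/30.
Takeshi is living and takes 1/30.
Chiyo is living and takes 1/15.
Reiko is living and takes 1/15.
Kaede predeceased; the 1/5 allotted to Kaede's branch passes to Kaede's issue by representation.
The 1/5 is divided into 2 equal shares of 1/10 among Junko, Midori.
Junko predeceased; the 1/10 allotted to Junko's branch passes to Junko's issue by representation.
The 1/10 is divided into 2 equal shares of 1/20 among Yoshiko, Isamu.
Yoshiko is living and takes 1/20.
Isamu predeceased; the 1/20 allotted to Isamu's branch passes to Isamu's issue by representation.
Akira is the sole taker at this level and receives the full 1/20.
Midori is living and takes 1/10.
Mariko is living and takes 1/5.

Akira 1/20; Chiyo 1/15; Haruki 1/30; Mariko 1/5; Midori 1/10; Reiko 1/15; Sachiko 2/5; Takeshi 1/30; Yoshiko 1/20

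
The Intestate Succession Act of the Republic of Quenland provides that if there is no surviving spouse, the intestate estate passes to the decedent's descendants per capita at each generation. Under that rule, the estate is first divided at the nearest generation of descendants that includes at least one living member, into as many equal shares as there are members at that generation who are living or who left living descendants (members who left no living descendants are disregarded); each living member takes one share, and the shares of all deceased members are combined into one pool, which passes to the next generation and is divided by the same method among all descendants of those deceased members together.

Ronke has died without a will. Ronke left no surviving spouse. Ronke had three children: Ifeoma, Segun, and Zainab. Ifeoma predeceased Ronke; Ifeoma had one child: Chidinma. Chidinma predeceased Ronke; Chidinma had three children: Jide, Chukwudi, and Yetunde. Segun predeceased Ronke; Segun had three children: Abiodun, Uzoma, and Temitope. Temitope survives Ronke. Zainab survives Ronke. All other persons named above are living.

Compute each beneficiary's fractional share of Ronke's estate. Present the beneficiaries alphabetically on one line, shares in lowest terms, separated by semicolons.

Abiodun 1/6; Chukwudi 1/18; Jide 1/18; Temitope 1/6; Uzoma 1/6; Yetunde 1/18; Zainab 1/3

There is no surviving spouse, so the entire estate passes to Ronke's descendants per capita at each generation.
At generation 1 (Ifeoma, Segun, Zainab) there are 3 shares of (1)/3 = 1/3 each.
Living: Zainab — each takes 1/3.
Deceased: Ifeoma and Segun. Their combined 2/3 is pooled and carried to generation 2.
At generation 2 (Chidinma, Abiodun, Uzoma, Temitope) there are 4 shares of (2/3)/4 = 1/6 each.
Living: Abiodun, Uzoma, and Temitope — each takes 1/6.
Deceased: Chidinma. That 1/6 share is carried to generation 3.
At generation 3 (Jide, Chukwudi, Yetunde) there are 3 shares of (1/6)/3 = 1/18 each.
Living: Jide, Chukwudi, and Yetunde — each takes 1/18.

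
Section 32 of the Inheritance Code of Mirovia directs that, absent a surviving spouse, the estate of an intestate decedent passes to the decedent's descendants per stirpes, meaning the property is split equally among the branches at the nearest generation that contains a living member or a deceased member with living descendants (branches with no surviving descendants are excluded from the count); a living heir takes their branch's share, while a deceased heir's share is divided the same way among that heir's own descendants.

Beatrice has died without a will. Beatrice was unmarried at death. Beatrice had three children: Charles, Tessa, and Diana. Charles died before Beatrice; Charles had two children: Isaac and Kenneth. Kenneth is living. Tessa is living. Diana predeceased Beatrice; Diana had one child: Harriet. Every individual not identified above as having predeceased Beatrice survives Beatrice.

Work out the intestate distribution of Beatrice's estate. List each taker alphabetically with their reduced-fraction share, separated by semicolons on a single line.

There is no surviving spouse, so the entire estate passes to Beatrice's descendants per stirpes.
The estate is divided into 3 equal shares of 1/3 among Charles, Tessa, Diana.
Charles predeceased; the 1/3 allotted to Charles's branch passes to Charles's issue by representation.
The 1/3 is divided into 2 equal shares of 1/6 among Isaac, Kenneth.
Isaac is living and takes 1/6.
Kenneth is living and takes 1/6.
Tessa is living and takes 1/3.
Diana predeceased; the 1/3 allotted to Diana's branch passes to Diana's issue by representation.
Harriet is the sole taker at this level and receives the full 1/3.

Harriet 1/3; Isaac 1/6; Kenneth 1/6; Tessa 1/3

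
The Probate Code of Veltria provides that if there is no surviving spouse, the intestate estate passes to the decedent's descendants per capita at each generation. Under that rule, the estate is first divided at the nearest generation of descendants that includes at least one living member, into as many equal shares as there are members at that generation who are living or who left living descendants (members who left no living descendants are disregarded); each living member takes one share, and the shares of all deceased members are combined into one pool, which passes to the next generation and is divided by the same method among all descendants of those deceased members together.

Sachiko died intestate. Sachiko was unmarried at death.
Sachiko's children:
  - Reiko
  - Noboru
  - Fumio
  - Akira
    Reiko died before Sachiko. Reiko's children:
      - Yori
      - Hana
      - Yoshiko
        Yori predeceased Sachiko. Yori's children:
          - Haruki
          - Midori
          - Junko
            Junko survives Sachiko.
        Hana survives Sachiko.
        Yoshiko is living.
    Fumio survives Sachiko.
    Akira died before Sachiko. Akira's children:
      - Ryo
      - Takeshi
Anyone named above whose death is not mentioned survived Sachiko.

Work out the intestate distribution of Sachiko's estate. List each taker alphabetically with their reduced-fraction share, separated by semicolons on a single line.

There is no surviving spouse, so the entire estate passes to Sachiko's descendants per capita at each generation.
At generation 1 (Reiko, Noboru, Fumio, Akira) there are 4 shares of (1)/4 = 1/4 each.
Living: Noboru and Fumio — each takes 1/4.
Deceased: Reiko and Akira. Their combined 1/2 is pooled and carried to generation 2.
At generation 2 (Yori, Hana, Yoshiko, Ryo, Takeshi) there are 5 shares of (1/2)/5 = 1/10 each.
Living: Hana, Yoshiko, Ryo, and Takeshi — each takes 1/10.
Deceased: Yori. That 1/10 share is carried to generation 3.
At generation 3 (Haruki, Midori, Junko) there are 3 shares of (1/10)/3 = 1/30 each.
Living: Haruki, Midori, and Junko — each takes 1/30.

Fumio 1/4; Hana 1/10; Haruki 1/30; Junko 1/30; Midori 1/30; Noboru 1/4; Ryo 1/10; Takeshi 1/10; Yoshiko 1/10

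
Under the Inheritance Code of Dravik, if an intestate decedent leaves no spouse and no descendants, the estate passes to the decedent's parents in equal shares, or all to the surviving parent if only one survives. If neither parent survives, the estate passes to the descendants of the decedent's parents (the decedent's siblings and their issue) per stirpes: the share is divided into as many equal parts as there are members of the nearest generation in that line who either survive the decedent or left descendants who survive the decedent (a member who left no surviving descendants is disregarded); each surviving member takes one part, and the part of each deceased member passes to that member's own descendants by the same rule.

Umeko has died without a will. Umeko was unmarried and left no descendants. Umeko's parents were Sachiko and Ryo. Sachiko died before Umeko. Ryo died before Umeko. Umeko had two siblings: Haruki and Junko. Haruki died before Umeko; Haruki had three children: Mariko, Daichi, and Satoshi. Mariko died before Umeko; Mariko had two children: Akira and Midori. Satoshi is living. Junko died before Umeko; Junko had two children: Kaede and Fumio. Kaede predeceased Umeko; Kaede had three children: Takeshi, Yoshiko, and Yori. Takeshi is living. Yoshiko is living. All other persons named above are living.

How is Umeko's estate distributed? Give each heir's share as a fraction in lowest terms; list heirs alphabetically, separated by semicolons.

Akira 1/12; Daichi 1/6; Fumio 1/4; Midori 1/12; Satoshi 1/6; Takeshi 1/12; Yori 1/12; Yoshiko 1/12

Neither parent survives and there are no descendants, so the estate passes to Umeko's siblings and their issue per stirpes.
The estate is divided into 2 equal shares of 1/2 among Haruki, Junko.
Haruki predeceased; the 1/2 allotted to Haruki's branch passes to Haruki's issue by representation.
The 1/2 is divided into 3 equal shares of 1/6 among Mariko, Daichi, Satoshi.
Mariko predeceased; the 1/6 allotted to Mariko's branch passes to Mariko's issue by representation.
The 1/6 is divided into 2 equal shares of 1/12 among Akira, Midori.
Akira is living and takes 1/12.
Midori is living and takes 1/12.
Daichi is living and takes 1/6.
Satoshi is living and takes 1/6.
Junko predeceased; the 1/2 allotted to Junko's branch passes to Junko's issue by representation.
The 1/2 is divided into 2 equal shares of 1/4 among Kaede, Fumio.
Kaede predeceased; the 1/4 allotted to Kaede's branch passes to Kaede's issue by representation.
The 1/4 is divided into 3 equal shares of 1/12 among Takeshi, Yoshiko, Yori.
Takeshi is living and takes 1/12.
Yoshiko is living and takes 1/12.
Yori is living and takes 1/12.
Fumio is living and takes 1/4.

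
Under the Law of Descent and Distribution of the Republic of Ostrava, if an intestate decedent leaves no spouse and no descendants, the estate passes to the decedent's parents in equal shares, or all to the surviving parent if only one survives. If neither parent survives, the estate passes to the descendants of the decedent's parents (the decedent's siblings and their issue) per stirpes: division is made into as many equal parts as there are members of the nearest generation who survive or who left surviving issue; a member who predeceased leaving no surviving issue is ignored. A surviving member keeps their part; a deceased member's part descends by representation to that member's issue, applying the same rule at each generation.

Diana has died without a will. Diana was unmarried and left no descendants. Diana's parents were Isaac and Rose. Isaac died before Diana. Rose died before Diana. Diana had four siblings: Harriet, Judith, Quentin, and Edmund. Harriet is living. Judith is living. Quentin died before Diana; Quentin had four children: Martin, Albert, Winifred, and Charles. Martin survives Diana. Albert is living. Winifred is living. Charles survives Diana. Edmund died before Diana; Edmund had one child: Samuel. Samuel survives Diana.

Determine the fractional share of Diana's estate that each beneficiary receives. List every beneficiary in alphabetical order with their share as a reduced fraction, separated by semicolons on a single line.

Neither parent survives and there are no descendants, so the estate passes to Diana's siblings and their issue per stirpes.
The estate is divided into 4 equal shares of 1/4 among Harriet, Judith, Quentin, Edmund.
Harriet is living and takes 1/4.
Judith is living and takes 1/4.
Quentin predeceased; the 1/4 allotted to Quentin's branch passes to Quentin's issue by representation.
The 1/4 is divided into 4 equal shares of 1/16 among Martin, Albert, Winifred, Charles.
Martin is living and takes 1/16.
Albert is living and takes 1/16.
Winifred is living and takes 1/16.
Charles is living and takes 1/16.
Edmund predeceased; the 1/4 allotted to Edmund's branch passes to Edmund's issue by representation.
Samuel is the sole taker at this level and receives the full 1/4.

Albert 1/16; Charles 1/16; Harriet 1/4; Judith 1/4; Martin 1/16; Samuel 1/4; Winifred 1/16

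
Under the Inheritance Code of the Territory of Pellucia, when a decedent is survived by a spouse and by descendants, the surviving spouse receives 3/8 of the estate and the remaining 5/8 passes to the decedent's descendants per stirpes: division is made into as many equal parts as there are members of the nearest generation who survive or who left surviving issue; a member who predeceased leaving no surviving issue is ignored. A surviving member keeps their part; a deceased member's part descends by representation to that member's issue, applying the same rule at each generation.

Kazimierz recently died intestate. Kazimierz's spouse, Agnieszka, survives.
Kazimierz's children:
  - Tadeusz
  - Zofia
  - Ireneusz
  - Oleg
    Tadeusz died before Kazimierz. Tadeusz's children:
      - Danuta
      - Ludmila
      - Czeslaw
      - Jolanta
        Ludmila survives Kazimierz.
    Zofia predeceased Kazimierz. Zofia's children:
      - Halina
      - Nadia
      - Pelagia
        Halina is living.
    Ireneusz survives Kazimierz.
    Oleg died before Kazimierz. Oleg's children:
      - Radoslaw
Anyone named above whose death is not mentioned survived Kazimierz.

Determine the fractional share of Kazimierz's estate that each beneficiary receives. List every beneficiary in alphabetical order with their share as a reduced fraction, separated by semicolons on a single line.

Agnieszka, as surviving spouse, takes 3/8.
The remaining 5/8 passes to Kazimierz's descendants per stirpes.
The 5/8 is divided into 4 equal shares of 5/32 among Tadeusz, Zofia, Ireneusz, Oleg.
Tadeusz predeceased; the 5/32 allotted to Tadeusz's branch passes to Tadeusz's issue by representation.
The 5/32 is divided into 4 equal shares of 5/128 among Danuta, Ludmila, Czeslaw, Jolanta.
Danuta is living and takes 5/128.
Ludmila is living and takes 5/128.
Czeslaw is living and takes 5/128.
Jolanta is living and takes 5/128.
Zofia predeceased; the 5/32 allotted to Zofia's branch passes to Zofia's issue by representation.
The 5/32 is divided into 3 equal shares of 5/96 among Halina, Nadia, Pelagia.
Halina is living and takes 5/96.
Nadia is living and takes 5/96.
Pelagia is living and takes 5/96.
Ireneusz is living and takes 5/32.
Oleg predeceased; the 5/32 allotted to Oleg's branch passes to Oleg's issue by representation.
Radoslaw is the sole taker at this level and receives the full 5/32.

Agnieszka 3/8; Czeslaw 5/128; Danuta 5/128; Halina 5/96; Ireneusz 5/32; Jolanta 5/128; Ludmila 5/128; Nadia 5/96; Pelagia 5/96; Radoslaw 5/32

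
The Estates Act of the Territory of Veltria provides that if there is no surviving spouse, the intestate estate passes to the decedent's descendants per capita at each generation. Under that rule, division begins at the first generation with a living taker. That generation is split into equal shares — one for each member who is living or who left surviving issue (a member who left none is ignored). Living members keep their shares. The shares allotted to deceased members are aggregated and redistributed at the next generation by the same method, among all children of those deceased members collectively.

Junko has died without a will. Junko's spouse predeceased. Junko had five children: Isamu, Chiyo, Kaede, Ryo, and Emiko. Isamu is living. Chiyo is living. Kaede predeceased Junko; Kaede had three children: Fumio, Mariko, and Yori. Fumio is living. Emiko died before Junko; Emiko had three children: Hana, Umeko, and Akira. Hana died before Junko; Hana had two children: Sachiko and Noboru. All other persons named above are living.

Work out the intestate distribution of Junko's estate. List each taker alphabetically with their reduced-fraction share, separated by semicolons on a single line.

Akira 1/15; Chiyo 1/5; Fumio 1/15; Isamu 1/5; Mariko 1/15; Noboru 1/30; Ryo 1/5; Sachiko 1/30; Umeko 1/15; Yori 1/15

There is no surviving spouse, so the entire estate passes to Junko's descendants per capita at each generation.
At generation 1 (Isamu, Chiyo, Kaede, Ryo, Emiko) there are 5 shares of (1)/5 = 1/5 each.
Living: Isamu, Chiyo, and Ryo — each takes 1/5.
Deceased: Kaede and Emiko. Their combined 2/5 is pooled and carried to generation 2.
At generation 2 (Fumio, Mariko, Yori, Hana, Umeko, Akira) there are 6 shares of (2/5)/6 = 1/15 each.
Living: Fumio, Mariko, Yori, Umeko, and Akira — each takes 1/15.
Deceased: Hana. That 1/15 share is carried to generation 3.
At generation 3 (Sachiko, Noboru) there are 2 shares of (1/15)/2 = 1/30 each.
Living: Sachiko and Noboru — each takes 1/30.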